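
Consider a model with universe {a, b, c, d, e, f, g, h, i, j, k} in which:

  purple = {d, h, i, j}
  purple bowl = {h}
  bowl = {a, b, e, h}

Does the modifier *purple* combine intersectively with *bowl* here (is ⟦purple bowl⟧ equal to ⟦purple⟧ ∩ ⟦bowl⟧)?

⟦purple⟧ ∩ ⟦bowl⟧ = {d, h, i, j} ∩ {a, b, e, h} = {h}
Observed ⟦purple bowl⟧ = {h}.
These coincide, so the modifier is intersective here.

yes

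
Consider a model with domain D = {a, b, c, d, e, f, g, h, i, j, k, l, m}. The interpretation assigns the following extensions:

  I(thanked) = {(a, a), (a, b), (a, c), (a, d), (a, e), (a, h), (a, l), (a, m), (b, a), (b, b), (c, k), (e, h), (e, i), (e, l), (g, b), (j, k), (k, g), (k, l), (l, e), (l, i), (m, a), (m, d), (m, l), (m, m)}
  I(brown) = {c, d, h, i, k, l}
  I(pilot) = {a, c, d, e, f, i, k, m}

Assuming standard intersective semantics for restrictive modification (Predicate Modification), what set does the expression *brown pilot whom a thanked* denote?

{c, d}

⟦whom a thanked⟧ = {x : ⟨a, x⟩ ∈ ⟦thanked⟧} = {a, b, c, d, e, h, l, m}
⟦pilot⟧ = {a, c, d, e, f, i, k, m}
… ∩ ⟦whom a thanked⟧ = {a, c, d, e, f, i, k, m} ∩ {a, b, c, d, e, h, l, m} = {a, c, d, e, m}
… ∩ ⟦brown⟧ = {a, c, d, e, m} ∩ {c, d, h, i, k, l} = {c, d}
So ⟦brown pilot whom a thanked⟧ = {c, d}.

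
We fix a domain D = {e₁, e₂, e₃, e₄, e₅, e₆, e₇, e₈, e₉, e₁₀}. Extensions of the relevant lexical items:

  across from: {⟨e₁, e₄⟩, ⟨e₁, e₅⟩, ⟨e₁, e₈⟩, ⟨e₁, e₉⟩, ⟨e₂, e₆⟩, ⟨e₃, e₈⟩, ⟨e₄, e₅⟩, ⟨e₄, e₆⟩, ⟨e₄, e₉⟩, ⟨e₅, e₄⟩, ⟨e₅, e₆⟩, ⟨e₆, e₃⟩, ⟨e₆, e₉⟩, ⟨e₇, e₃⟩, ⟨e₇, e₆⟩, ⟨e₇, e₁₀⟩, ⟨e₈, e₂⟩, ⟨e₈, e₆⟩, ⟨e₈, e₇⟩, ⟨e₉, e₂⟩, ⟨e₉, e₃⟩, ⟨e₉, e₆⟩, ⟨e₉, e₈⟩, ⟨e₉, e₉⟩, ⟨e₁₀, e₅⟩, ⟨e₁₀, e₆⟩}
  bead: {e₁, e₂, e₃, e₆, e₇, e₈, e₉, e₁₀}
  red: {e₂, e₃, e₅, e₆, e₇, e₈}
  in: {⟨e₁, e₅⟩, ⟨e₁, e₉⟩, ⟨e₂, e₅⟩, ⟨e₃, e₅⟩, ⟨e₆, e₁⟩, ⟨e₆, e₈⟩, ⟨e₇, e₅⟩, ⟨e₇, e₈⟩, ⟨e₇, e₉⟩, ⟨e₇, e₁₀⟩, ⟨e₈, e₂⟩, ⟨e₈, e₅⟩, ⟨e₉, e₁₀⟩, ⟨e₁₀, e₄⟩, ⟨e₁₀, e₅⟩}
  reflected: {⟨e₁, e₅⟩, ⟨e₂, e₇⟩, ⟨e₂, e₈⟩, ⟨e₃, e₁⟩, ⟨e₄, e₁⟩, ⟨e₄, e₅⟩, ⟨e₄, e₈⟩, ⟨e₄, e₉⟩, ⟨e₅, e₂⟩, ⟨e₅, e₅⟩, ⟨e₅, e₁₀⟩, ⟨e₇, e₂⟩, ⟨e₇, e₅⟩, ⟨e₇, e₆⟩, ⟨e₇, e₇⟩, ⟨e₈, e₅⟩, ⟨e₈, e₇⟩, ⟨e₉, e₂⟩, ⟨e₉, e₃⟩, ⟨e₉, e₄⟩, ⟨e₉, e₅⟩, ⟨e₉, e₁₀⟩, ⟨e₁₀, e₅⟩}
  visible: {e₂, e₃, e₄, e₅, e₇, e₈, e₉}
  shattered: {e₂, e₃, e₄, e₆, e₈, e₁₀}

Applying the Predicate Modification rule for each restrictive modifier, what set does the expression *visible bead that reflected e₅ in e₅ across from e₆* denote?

⟦that reflected e₅⟧ = {x : ⟨x, e₅⟩ ∈ ⟦reflected⟧} = {e₁, e₄, e₅, e₇, e₈, e₉, e₁₀}
⟦in e₅⟧ = {x : ⟨x, e₅⟩ ∈ ⟦in⟧} = {e₁, e₂, e₃, e₇, e₈, e₁₀}
⟦across from e₆⟧ = {x : ⟨x, e₆⟩ ∈ ⟦across from⟧} = {e₂, e₄, e₅, e₇, e₈, e₉, e₁₀}
⟦bead⟧ = {e₁, e₂, e₃, e₆, e₇, e₈, e₉, e₁₀}
… ∩ ⟦that reflected e₅⟧ = {e₁, e₂, e₃, e₆, e₇, e₈, e₉, e₁₀} ∩ {e₁, e₄, e₅, e₇, e₈, e₉, e₁₀} = {e₁, e₇, e₈, e₉, e₁₀}
… ∩ ⟦in e₅⟧ = {e₁, e₇, e₈, e₉, e₁₀} ∩ {e₁, e₂, e₃, e₇, e₈, e₁₀} = {e₁, e₇, e₈, e₁₀}
… ∩ ⟦across from e₆⟧ = {e₁, e₇, e₈, e₁₀} ∩ {e₂, e₄, e₅, e₇, e₈, e₉, e₁₀} = {e₇, e₈, e₁₀}
… ∩ ⟦visible⟧ = {e₇, e₈, e₁₀} ∩ {e₂, e₃, e₄, e₅, e₇, e₈, e₉} = {e₇, e₈}
So ⟦visible bead that reflected e₅ in e₅ across from e₆⟧ = {e₇, e₈}.

{e₇, e₈}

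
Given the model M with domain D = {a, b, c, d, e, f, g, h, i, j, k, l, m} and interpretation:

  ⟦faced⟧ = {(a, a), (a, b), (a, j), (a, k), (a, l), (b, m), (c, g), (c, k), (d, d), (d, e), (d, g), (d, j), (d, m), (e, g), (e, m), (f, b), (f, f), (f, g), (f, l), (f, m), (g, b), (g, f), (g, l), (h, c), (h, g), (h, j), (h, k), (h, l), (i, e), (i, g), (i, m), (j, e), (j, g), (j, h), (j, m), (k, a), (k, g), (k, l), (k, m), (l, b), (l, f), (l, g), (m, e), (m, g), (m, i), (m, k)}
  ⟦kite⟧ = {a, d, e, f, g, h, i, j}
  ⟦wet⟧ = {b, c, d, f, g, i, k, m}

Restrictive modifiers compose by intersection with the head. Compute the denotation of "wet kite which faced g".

{d, f, i}

⟦which faced g⟧ = {x : ⟨x, g⟩ ∈ ⟦faced⟧} = {c, d, e, f, h, i, j, k, l, m}
⟦kite⟧ = {a, d, e, f, g, h, i, j}
… ∩ ⟦which faced g⟧ = {a, d, e, f, g, h, i, j} ∩ {c, d, e, f, h, i, j, k, l, m} = {d, e, f, h, i, j}
… ∩ ⟦wet⟧ = {d, e, f, h, i, j} ∩ {b, c, d, f, g, i, k, m} = {d, f, i}
So ⟦wet kite which faced g⟧ = {d, f, i}.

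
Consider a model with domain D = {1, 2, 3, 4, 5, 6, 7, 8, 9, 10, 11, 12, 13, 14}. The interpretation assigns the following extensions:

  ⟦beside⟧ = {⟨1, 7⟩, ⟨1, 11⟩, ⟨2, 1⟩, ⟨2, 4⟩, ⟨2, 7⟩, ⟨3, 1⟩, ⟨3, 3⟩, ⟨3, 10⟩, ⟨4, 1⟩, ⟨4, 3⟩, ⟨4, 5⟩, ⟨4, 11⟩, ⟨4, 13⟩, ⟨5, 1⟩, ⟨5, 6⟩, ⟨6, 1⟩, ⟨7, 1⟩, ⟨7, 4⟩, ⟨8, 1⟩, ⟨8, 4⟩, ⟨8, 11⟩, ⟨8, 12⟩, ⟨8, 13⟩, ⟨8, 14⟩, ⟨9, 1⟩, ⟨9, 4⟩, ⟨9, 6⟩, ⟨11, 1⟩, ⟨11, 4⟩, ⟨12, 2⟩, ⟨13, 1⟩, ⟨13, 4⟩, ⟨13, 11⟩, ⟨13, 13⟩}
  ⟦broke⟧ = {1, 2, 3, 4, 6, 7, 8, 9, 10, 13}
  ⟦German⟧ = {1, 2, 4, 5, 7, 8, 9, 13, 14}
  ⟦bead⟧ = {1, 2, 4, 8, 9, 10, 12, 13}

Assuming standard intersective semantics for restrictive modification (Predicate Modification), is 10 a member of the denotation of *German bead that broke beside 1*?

no

⟦that broke⟧ = ⟦broke⟧ = {1, 2, 3, 4, 6, 7, 8, 9, 10, 13}
⟦beside 1⟧ = {x : ⟨x, 1⟩ ∈ ⟦beside⟧} = {2, 3, 4, 5, 6, 7, 8, 9, 11, 13}
⟦bead⟧ = {1, 2, 4, 8, 9, 10, 12, 13}
… ∩ ⟦that broke⟧ = {1, 2, 4, 8, 9, 10, 12, 13} ∩ {1, 2, 3, 4, 6, 7, 8, 9, 10, 13} = {1, 2, 4, 8, 9, 10, 13}
… ∩ ⟦beside 1⟧ = {1, 2, 4, 8, 9, 10, 13} ∩ {2, 3, 4, 5, 6, 7, 8, 9, 11, 13} = {2, 4, 8, 9, 13}
… ∩ ⟦German⟧ = {2, 4, 8, 9, 13} ∩ {1, 2, 4, 5, 7, 8, 9, 13, 14} = {2, 4, 8, 9, 13}
⟦German bead that broke beside 1⟧ = {2, 4, 8, 9, 13}; 10 ∉ this set.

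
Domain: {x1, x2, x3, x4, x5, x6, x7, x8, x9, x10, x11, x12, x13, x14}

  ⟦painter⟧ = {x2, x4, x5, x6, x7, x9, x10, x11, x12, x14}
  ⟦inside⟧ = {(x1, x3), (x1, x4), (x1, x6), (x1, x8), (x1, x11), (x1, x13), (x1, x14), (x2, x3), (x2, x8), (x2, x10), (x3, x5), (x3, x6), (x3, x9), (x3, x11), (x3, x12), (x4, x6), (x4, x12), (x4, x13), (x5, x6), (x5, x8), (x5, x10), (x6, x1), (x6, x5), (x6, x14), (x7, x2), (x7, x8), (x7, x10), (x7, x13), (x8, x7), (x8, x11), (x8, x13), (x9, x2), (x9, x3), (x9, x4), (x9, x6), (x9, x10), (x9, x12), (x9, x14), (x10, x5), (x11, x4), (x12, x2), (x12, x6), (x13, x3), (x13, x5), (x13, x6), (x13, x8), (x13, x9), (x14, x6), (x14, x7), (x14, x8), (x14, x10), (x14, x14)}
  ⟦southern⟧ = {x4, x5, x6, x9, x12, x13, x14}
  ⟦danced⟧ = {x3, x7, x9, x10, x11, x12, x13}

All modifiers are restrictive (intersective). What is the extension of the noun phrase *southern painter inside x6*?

{x4, x5, x9, x12, x14}

⟦inside x6⟧ = {x : ⟨x, x6⟩ ∈ ⟦inside⟧} = {x1, x3, x4, x5, x9, x12, x13, x14}
⟦painter⟧ = {x2, x4, x5, x6, x7, x9, x10, x11, x12, x14}
… ∩ ⟦inside x6⟧ = {x2, x4, x5, x6, x7, x9, x10, x11, x12, x14} ∩ {x1, x3, x4, x5, x9, x12, x13, x14} = {x4, x5, x9, x12, x14}
… ∩ ⟦southern⟧ = {x4, x5, x9, x12, x14} ∩ {x4, x5, x6, x9, x12, x13, x14} = {x4, x5, x9, x12, x14}
So ⟦southern painter inside x6⟧ = {x4, x5, x9, x12, x14}.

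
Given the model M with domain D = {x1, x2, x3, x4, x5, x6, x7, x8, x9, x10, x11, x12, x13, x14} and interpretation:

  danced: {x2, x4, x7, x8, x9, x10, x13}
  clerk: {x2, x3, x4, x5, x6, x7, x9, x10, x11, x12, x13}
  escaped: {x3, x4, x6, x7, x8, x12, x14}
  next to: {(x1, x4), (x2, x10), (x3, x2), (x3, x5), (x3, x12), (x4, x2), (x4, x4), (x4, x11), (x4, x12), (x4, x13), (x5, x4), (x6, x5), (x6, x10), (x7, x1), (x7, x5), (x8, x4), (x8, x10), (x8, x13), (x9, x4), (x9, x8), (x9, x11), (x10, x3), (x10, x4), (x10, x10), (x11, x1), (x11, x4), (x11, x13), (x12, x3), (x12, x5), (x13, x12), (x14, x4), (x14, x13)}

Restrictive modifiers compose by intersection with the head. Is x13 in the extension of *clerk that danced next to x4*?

⟦that danced⟧ = ⟦danced⟧ = {x2, x4, x7, x8, x9, x10, x13}
⟦next to x4⟧ = {x : ⟨x, x4⟩ ∈ ⟦next to⟧} = {x1, x4, x5, x8, x9, x10, x11, x14}
⟦clerk⟧ = {x2, x3, x4, x5, x6, x7, x9, x10, x11, x12, x13}
… ∩ ⟦that danced⟧ = {x2, x3, x4, x5, x6, x7, x9, x10, x11, x12, x13} ∩ {x2, x4, x7, x8, x9, x10, x13} = {x2, x4, x7, x9, x10, x13}
… ∩ ⟦next to x4⟧ = {x2, x4, x7, x9, x10, x13} ∩ {x1, x4, x5, x8, x9, x10, x11, x14} = {x4, x9, x10}
⟦clerk that danced next to x4⟧ = {x4, x9, x10}; x13 ∉ this set.

no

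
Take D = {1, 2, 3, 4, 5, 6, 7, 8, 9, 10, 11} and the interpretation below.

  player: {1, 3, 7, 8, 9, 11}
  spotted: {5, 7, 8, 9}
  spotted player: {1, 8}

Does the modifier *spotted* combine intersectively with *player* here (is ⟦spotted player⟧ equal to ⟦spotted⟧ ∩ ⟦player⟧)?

no

⟦spotted⟧ ∩ ⟦player⟧ = {5, 7, 8, 9} ∩ {1, 3, 7, 8, 9, 11} = {7, 8, 9}
Observed ⟦spotted player⟧ = {1, 8}.
These differ, so the modifier is not intersective in this model.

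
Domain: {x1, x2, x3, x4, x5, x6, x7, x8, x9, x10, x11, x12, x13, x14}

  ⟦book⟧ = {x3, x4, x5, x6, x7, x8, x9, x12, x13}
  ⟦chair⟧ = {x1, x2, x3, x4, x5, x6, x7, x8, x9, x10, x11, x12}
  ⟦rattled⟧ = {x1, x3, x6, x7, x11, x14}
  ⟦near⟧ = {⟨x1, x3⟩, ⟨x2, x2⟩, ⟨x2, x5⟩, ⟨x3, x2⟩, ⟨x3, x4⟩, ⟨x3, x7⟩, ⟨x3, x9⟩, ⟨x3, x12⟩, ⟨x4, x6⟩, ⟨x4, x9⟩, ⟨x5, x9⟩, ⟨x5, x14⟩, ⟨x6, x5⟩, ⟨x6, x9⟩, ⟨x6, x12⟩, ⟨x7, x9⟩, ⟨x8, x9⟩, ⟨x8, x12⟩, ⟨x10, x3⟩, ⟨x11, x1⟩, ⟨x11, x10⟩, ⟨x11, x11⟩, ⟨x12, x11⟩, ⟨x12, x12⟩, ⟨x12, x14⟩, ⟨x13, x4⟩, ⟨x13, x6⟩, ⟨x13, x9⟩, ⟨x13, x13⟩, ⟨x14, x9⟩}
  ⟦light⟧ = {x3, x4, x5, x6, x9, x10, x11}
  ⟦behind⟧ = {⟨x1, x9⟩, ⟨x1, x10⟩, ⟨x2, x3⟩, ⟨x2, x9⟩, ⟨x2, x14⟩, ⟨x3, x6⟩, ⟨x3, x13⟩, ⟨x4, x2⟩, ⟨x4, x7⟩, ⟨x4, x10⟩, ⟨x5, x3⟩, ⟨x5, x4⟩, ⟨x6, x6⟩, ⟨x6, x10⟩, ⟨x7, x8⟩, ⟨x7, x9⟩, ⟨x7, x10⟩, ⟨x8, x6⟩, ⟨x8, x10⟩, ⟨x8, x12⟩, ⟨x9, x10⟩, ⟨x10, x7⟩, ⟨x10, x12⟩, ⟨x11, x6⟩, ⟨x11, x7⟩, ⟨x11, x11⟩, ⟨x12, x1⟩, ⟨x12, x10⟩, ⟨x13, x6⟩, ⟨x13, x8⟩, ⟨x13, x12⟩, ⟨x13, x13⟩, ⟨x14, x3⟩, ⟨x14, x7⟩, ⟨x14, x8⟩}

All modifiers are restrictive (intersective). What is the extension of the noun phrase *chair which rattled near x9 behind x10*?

{x6, x7}

⟦which rattled⟧ = ⟦rattled⟧ = {x1, x3, x6, x7, x11, x14}
⟦near x9⟧ = {x : ⟨x, x9⟩ ∈ ⟦near⟧} = {x3, x4, x5, x6, x7, x8, x13, x14}
⟦behind x10⟧ = {x : ⟨x, x10⟩ ∈ ⟦behind⟧} = {x1, x4, x6, x7, x8, x9, x12}
⟦chair⟧ = {x1, x2, x3, x4, x5, x6, x7, x8, x9, x10, x11, x12}
… ∩ ⟦which rattled⟧ = {x1, x2, x3, x4, x5, x6, x7, x8, x9, x10, x11, x12} ∩ {x1, x3, x6, x7, x11, x14} = {x1, x3, x6, x7, x11}
… ∩ ⟦near x9⟧ = {x1, x3, x6, x7, x11} ∩ {x3, x4, x5, x6, x7, x8, x13, x14} = {x3, x6, x7}
… ∩ ⟦behind x10⟧ = {x3, x6, x7} ∩ {x1, x4, x6, x7, x8, x9, x12} = {x6, x7}
So ⟦chair which rattled near x9 behind x10⟧ = {x6, x7}.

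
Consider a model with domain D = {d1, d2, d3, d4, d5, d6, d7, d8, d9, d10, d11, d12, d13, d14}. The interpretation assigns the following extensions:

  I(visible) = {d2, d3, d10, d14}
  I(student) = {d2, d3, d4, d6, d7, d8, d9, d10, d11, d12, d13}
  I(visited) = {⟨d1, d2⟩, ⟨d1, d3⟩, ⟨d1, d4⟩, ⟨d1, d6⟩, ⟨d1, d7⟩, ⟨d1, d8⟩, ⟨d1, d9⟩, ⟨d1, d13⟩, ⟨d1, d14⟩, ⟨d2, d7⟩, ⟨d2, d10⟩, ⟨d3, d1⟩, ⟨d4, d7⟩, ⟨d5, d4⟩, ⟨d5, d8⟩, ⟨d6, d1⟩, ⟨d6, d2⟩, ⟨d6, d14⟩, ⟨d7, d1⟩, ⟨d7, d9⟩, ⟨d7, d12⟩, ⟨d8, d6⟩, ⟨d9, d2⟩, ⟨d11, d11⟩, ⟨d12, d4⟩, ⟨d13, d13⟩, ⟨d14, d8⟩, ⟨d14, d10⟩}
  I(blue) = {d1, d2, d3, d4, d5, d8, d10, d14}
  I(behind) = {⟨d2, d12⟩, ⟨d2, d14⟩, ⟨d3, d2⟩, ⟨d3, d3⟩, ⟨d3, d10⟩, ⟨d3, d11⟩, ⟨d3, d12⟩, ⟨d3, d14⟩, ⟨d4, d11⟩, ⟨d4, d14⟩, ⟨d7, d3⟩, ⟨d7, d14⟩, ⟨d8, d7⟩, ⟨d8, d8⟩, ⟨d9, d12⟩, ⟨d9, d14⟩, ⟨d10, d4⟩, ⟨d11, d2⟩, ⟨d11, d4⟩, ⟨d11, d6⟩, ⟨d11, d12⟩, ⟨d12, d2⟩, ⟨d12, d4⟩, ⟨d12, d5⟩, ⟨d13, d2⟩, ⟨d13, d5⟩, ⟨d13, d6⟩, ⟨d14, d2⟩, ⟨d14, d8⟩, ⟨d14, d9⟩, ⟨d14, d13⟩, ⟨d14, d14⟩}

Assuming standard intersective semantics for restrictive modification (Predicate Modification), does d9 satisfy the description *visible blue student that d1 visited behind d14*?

no

⟦that d1 visited⟧ = {x : ⟨d1, x⟩ ∈ ⟦visited⟧} = {d2, d3, d4, d6, d7, d8, d9, d13, d14}
⟦behind d14⟧ = {x : ⟨x, d14⟩ ∈ ⟦behind⟧} = {d2, d3, d4, d7, d9, d14}
⟦student⟧ = {d2, d3, d4, d6, d7, d8, d9, d10, d11, d12, d13}
… ∩ ⟦that d1 visited⟧ = {d2, d3, d4, d6, d7, d8, d9, d10, d11, d12, d13} ∩ {d2, d3, d4, d6, d7, d8, d9, d13, d14} = {d2, d3, d4, d6, d7, d8, d9, d13}
… ∩ ⟦behind d14⟧ = {d2, d3, d4, d6, d7, d8, d9, d13} ∩ {d2, d3, d4, d7, d9, d14} = {d2, d3, d4, d7, d9}
… ∩ ⟦visible⟧ = {d2, d3, d4, d7, d9} ∩ {d2, d3, d10, d14} = {d2, d3}
… ∩ ⟦blue⟧ = {d2, d3} ∩ {d1, d2, d3, d4, d5, d8, d10, d14} = {d2, d3}
⟦visible blue student that d1 visited behind d14⟧ = {d2, d3}; d9 ∉ this set.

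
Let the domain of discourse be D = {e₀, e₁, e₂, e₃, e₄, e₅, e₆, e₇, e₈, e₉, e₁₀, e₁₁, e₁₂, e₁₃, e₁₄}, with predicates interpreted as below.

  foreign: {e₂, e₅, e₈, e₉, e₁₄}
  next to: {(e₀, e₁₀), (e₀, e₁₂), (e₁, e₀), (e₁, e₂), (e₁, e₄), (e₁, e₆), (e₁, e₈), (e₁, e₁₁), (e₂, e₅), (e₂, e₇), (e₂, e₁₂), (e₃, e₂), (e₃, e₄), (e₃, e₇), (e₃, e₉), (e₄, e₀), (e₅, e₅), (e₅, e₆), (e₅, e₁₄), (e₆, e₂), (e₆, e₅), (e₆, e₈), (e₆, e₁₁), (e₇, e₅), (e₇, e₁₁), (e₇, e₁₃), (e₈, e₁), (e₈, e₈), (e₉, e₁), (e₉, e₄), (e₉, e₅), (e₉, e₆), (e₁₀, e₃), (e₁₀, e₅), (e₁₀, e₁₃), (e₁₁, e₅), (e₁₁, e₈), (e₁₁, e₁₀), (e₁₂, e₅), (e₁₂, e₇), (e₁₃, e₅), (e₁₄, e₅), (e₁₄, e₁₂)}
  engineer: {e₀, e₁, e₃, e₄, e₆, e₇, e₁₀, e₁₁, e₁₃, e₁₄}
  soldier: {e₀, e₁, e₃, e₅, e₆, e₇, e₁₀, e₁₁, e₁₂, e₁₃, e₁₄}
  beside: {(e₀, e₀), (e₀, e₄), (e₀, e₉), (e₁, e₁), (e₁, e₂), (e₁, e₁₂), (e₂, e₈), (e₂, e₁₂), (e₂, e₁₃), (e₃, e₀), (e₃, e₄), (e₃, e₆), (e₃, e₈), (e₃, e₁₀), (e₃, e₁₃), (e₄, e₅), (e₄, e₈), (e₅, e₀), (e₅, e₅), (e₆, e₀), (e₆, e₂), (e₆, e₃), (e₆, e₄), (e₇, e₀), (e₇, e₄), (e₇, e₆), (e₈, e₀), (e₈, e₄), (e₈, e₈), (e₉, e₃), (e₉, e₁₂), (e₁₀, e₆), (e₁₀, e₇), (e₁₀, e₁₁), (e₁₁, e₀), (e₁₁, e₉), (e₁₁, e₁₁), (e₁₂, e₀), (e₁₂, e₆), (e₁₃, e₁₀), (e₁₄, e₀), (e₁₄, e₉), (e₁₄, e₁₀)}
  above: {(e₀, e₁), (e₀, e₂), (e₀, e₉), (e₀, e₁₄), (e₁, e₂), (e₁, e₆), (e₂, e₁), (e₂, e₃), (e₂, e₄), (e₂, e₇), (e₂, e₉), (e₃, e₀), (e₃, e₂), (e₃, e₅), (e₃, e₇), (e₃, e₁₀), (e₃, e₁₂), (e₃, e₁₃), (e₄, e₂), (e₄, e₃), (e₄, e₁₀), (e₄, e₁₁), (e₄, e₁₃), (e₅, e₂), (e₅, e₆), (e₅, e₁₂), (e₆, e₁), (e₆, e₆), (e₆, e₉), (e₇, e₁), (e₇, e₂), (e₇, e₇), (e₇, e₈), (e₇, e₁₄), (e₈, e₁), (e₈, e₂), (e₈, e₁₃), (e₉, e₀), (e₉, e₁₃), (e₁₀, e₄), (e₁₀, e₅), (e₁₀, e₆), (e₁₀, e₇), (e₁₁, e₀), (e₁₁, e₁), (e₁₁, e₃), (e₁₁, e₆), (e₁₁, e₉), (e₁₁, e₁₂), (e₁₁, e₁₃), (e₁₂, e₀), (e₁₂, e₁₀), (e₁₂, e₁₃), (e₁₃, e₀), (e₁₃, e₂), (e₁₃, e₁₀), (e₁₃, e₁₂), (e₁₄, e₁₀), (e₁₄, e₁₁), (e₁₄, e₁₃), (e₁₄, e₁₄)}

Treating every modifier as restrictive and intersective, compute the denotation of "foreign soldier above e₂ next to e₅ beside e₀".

⟦above e₂⟧ = {x : ⟨x, e₂⟩ ∈ ⟦above⟧} = {e₀, e₁, e₃, e₄, e₅, e₇, e₈, e₁₃}
⟦next to e₅⟧ = {x : ⟨x, e₅⟩ ∈ ⟦next to⟧} = {e₂, e₅, e₆, e₇, e₉, e₁₀, e₁₁, e₁₂, e₁₃, e₁₄}
⟦beside e₀⟧ = {x : ⟨x, e₀⟩ ∈ ⟦beside⟧} = {e₀, e₃, e₅, e₆, e₇, e₈, e₁₁, e₁₂, e₁₄}
⟦soldier⟧ = {e₀, e₁, e₃, e₅, e₆, e₇, e₁₀, e₁₁, e₁₂, e₁₃, e₁₄}
… ∩ ⟦above e₂⟧ = {e₀, e₁, e₃, e₅, e₆, e₇, e₁₀, e₁₁, e₁₂, e₁₃, e₁₄} ∩ {e₀, e₁, e₃, e₄, e₅, e₇, e₈, e₁₃} = {e₀, e₁, e₃, e₅, e₇, e₁₃}
… ∩ ⟦next to e₅⟧ = {e₀, e₁, e₃, e₅, e₇, e₁₃} ∩ {e₂, e₅, e₆, e₇, e₉, e₁₀, e₁₁, e₁₂, e₁₃, e₁₄} = {e₅, e₇, e₁₃}
… ∩ ⟦beside e₀⟧ = {e₅, e₇, e₁₃} ∩ {e₀, e₃, e₅, e₆, e₇, e₈, e₁₁, e₁₂, e₁₄} = {e₅, e₇}
… ∩ ⟦foreign⟧ = {e₅, e₇} ∩ {e₂, e₅, e₈, e₉, e₁₄} = {e₅}
So ⟦foreign soldier above e₂ next to e₅ beside e₀⟧ = {e₅}.

{e₅}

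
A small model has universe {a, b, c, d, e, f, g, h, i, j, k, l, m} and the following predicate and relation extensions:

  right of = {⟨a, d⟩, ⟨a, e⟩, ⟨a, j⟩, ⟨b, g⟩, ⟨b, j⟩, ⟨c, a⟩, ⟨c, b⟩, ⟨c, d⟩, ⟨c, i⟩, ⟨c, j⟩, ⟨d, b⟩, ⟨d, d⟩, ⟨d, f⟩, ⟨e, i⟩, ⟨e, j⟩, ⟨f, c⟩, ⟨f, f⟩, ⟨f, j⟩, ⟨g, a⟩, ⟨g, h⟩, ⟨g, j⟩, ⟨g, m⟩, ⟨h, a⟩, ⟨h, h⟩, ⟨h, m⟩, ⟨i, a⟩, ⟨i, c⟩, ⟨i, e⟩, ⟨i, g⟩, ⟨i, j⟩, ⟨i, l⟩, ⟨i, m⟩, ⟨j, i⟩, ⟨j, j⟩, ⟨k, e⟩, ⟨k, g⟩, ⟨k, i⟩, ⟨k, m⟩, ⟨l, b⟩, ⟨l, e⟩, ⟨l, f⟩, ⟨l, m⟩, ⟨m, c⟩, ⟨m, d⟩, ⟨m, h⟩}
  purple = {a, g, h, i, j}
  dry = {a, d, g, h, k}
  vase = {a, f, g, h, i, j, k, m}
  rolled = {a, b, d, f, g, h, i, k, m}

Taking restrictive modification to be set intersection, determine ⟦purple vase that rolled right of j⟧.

⟦that rolled⟧ = ⟦rolled⟧ = {a, b, d, f, g, h, i, k, m}
⟦right of j⟧ = {x : ⟨x, j⟩ ∈ ⟦right of⟧} = {a, b, c, e, f, g, i, j}
⟦vase⟧ = {a, f, g, h, i, j, k, m}
… ∩ ⟦that rolled⟧ = {a, f, g, h, i, j, k, m} ∩ {a, b, d, f, g, h, i, k, m} = {a, f, g, h, i, k, m}
… ∩ ⟦right of j⟧ = {a, f, g, h, i, k, m} ∩ {a, b, c, e, f, g, i, j} = {a, f, g, i}
… ∩ ⟦purple⟧ = {a, f, g, i} ∩ {a, g, h, i, j} = {a, g, i}
So ⟦purple vase that rolled right of j⟧ = {a, g, i}.

{a, g, i}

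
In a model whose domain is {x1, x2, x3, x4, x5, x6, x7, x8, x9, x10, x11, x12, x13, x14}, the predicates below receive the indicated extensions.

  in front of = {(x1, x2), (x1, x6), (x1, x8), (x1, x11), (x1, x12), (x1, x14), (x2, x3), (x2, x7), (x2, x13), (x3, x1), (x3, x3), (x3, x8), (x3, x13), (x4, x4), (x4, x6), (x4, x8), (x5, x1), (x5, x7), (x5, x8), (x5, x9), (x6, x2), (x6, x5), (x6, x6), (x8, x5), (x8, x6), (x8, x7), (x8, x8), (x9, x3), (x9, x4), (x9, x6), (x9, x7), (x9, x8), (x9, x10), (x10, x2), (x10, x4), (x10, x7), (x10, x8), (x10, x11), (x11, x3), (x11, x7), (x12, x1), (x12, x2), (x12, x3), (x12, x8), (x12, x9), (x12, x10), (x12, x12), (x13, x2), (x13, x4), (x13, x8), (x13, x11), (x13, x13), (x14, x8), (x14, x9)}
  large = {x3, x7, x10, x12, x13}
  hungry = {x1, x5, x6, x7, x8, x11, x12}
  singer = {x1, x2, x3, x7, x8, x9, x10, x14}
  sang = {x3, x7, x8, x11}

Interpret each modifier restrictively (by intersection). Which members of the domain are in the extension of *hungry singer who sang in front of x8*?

⟦who sang⟧ = ⟦sang⟧ = {x3, x7, x8, x11}
⟦in front of x8⟧ = {x : ⟨x, x8⟩ ∈ ⟦in front of⟧} = {x1, x3, x4, x5, x8, x9, x10, x12, x13, x14}
⟦singer⟧ = {x1, x2, x3, x7, x8, x9, x10, x14}
… ∩ ⟦who sang⟧ = {x1, x2, x3, x7, x8, x9, x10, x14} ∩ {x3, x7, x8, x11} = {x3, x7, x8}
… ∩ ⟦in front of x8⟧ = {x3, x7, x8} ∩ {x1, x3, x4, x5, x8, x9, x10, x12, x13, x14} = {x3, x8}
… ∩ ⟦hungry⟧ = {x3, x8} ∩ {x1, x5, x6, x7, x8, x11, x12} = {x8}
So ⟦hungry singer who sang in front of x8⟧ = {x8}.

{x8}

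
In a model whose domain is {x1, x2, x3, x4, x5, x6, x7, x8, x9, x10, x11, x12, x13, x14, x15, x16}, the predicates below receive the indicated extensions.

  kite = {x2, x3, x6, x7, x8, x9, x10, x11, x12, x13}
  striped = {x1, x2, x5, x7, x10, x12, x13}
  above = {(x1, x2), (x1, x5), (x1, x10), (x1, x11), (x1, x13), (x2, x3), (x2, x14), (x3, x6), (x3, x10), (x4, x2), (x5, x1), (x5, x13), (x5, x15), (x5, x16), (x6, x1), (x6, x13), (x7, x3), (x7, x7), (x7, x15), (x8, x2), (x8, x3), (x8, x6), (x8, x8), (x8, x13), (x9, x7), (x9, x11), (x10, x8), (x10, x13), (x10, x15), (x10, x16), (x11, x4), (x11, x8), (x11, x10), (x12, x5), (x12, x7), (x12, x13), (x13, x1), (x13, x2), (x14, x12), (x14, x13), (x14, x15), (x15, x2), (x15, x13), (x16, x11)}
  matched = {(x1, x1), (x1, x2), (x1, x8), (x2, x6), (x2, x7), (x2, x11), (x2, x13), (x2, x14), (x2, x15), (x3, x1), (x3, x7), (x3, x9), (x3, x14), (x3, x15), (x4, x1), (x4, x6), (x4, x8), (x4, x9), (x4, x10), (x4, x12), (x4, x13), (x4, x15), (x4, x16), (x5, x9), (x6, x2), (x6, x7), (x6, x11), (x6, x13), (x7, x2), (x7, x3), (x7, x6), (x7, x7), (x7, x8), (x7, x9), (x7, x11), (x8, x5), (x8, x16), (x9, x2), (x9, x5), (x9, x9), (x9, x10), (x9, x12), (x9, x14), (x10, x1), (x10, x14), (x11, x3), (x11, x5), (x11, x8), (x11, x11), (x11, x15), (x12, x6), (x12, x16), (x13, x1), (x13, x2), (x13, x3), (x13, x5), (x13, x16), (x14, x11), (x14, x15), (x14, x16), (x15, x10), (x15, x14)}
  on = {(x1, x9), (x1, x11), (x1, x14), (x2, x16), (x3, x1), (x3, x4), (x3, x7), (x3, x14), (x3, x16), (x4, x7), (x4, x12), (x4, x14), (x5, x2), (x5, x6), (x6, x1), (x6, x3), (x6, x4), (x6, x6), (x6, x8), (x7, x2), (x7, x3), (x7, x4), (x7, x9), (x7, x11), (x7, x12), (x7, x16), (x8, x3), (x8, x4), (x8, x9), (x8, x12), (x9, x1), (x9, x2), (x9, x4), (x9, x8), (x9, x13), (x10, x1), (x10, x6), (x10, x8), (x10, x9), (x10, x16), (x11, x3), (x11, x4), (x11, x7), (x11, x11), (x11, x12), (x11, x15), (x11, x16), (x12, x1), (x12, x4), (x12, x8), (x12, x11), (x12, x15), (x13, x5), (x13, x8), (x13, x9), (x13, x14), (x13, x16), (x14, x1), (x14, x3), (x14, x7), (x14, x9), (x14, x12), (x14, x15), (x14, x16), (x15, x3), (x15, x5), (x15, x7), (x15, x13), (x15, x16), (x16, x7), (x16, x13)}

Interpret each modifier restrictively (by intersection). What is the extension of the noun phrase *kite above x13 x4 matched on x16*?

{x10}

⟦above x13⟧ = {x : ⟨x, x13⟩ ∈ ⟦above⟧} = {x1, x5, x6, x8, x10, x12, x14, x15}
⟦x4 matched⟧ = {x : ⟨x4, x⟩ ∈ ⟦matched⟧} = {x1, x6, x8, x9, x10, x12, x13, x15, x16}
⟦on x16⟧ = {x : ⟨x, x16⟩ ∈ ⟦on⟧} = {x2, x3, x7, x10, x11, x13, x14, x15}
⟦kite⟧ = {x2, x3, x6, x7, x8, x9, x10, x11, x12, x13}
… ∩ ⟦above x13⟧ = {x2, x3, x6, x7, x8, x9, x10, x11, x12, x13} ∩ {x1, x5, x6, x8, x10, x12, x14, x15} = {x6, x8, x10, x12}
… ∩ ⟦x4 matched⟧ = {x6, x8, x10, x12} ∩ {x1, x6, x8, x9, x10, x12, x13, x15, x16} = {x6, x8, x10, x12}
… ∩ ⟦on x16⟧ = {x6, x8, x10, x12} ∩ {x2, x3, x7, x10, x11, x13, x14, x15} = {x10}
So ⟦kite above x13 x4 matched on x16⟧ = {x10}.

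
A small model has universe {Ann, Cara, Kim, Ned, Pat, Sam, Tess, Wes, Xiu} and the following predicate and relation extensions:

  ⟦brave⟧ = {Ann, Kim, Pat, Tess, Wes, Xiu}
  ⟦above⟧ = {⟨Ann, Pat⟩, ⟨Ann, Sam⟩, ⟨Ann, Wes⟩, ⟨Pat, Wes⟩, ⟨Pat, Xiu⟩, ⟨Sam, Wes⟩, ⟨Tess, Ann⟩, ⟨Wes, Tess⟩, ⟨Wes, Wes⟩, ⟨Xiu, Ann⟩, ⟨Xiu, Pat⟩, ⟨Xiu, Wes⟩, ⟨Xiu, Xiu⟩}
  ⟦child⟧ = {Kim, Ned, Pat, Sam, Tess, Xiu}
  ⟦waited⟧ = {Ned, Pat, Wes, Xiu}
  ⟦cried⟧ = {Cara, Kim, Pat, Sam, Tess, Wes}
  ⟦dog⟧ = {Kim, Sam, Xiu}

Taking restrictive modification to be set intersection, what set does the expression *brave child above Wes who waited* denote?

{Pat, Xiu}

⟦above Wes⟧ = {x : ⟨x, Wes⟩ ∈ ⟦above⟧} = {Ann, Pat, Sam, Wes, Xiu}
⟦who waited⟧ = ⟦waited⟧ = {Ned, Pat, Wes, Xiu}
⟦child⟧ = {Kim, Ned, Pat, Sam, Tess, Xiu}
… ∩ ⟦above Wes⟧ = {Kim, Ned, Pat, Sam, Tess, Xiu} ∩ {Ann, Pat, Sam, Wes, Xiu} = {Pat, Sam, Xiu}
… ∩ ⟦who waited⟧ = {Pat, Sam, Xiu} ∩ {Ned, Pat, Wes, Xiu} = {Pat, Xiu}
… ∩ ⟦brave⟧ = {Pat, Xiu} ∩ {Ann, Kim, Pat, Tess, Wes, Xiu} = {Pat, Xiu}
So ⟦brave child above Wes who waited⟧ = {Pat, Xiu}.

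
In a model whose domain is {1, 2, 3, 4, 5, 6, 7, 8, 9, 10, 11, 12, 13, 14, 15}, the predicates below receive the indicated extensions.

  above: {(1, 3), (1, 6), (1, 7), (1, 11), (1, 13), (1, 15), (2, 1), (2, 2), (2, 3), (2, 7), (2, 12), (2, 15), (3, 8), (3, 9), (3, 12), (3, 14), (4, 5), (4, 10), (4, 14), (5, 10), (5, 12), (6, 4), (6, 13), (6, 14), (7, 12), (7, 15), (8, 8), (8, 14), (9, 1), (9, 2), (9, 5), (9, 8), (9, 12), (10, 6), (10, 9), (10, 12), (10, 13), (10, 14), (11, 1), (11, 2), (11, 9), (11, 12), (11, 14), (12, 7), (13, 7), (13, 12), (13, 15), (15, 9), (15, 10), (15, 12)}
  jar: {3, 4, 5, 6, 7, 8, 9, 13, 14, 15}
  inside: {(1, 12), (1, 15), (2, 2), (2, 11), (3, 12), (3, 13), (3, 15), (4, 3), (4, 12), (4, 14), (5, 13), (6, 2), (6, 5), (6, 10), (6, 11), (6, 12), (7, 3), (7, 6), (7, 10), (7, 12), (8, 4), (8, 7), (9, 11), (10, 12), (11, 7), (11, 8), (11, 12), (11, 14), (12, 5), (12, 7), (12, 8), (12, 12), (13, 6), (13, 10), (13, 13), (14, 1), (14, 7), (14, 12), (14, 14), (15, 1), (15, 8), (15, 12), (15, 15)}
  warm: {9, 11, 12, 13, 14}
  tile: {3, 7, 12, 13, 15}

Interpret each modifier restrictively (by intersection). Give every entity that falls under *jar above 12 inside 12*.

⟦above 12⟧ = {x : ⟨x, 12⟩ ∈ ⟦above⟧} = {2, 3, 5, 7, 9, 10, 11, 13, 15}
⟦inside 12⟧ = {x : ⟨x, 12⟩ ∈ ⟦inside⟧} = {1, 3, 4, 6, 7, 10, 11, 12, 14, 15}
⟦jar⟧ = {3, 4, 5, 6, 7, 8, 9, 13, 14, 15}
… ∩ ⟦above 12⟧ = {3, 4, 5, 6, 7, 8, 9, 13, 14, 15} ∩ {2, 3, 5, 7, 9, 10, 11, 13, 15} = {3, 5, 7, 9, 13, 15}
… ∩ ⟦inside 12⟧ = {3, 5, 7, 9, 13, 15} ∩ {1, 3, 4, 6, 7, 10, 11, 12, 14, 15} = {3, 7, 15}
So ⟦jar above 12 inside 12⟧ = {3, 7, 15}.

{3, 7, 15}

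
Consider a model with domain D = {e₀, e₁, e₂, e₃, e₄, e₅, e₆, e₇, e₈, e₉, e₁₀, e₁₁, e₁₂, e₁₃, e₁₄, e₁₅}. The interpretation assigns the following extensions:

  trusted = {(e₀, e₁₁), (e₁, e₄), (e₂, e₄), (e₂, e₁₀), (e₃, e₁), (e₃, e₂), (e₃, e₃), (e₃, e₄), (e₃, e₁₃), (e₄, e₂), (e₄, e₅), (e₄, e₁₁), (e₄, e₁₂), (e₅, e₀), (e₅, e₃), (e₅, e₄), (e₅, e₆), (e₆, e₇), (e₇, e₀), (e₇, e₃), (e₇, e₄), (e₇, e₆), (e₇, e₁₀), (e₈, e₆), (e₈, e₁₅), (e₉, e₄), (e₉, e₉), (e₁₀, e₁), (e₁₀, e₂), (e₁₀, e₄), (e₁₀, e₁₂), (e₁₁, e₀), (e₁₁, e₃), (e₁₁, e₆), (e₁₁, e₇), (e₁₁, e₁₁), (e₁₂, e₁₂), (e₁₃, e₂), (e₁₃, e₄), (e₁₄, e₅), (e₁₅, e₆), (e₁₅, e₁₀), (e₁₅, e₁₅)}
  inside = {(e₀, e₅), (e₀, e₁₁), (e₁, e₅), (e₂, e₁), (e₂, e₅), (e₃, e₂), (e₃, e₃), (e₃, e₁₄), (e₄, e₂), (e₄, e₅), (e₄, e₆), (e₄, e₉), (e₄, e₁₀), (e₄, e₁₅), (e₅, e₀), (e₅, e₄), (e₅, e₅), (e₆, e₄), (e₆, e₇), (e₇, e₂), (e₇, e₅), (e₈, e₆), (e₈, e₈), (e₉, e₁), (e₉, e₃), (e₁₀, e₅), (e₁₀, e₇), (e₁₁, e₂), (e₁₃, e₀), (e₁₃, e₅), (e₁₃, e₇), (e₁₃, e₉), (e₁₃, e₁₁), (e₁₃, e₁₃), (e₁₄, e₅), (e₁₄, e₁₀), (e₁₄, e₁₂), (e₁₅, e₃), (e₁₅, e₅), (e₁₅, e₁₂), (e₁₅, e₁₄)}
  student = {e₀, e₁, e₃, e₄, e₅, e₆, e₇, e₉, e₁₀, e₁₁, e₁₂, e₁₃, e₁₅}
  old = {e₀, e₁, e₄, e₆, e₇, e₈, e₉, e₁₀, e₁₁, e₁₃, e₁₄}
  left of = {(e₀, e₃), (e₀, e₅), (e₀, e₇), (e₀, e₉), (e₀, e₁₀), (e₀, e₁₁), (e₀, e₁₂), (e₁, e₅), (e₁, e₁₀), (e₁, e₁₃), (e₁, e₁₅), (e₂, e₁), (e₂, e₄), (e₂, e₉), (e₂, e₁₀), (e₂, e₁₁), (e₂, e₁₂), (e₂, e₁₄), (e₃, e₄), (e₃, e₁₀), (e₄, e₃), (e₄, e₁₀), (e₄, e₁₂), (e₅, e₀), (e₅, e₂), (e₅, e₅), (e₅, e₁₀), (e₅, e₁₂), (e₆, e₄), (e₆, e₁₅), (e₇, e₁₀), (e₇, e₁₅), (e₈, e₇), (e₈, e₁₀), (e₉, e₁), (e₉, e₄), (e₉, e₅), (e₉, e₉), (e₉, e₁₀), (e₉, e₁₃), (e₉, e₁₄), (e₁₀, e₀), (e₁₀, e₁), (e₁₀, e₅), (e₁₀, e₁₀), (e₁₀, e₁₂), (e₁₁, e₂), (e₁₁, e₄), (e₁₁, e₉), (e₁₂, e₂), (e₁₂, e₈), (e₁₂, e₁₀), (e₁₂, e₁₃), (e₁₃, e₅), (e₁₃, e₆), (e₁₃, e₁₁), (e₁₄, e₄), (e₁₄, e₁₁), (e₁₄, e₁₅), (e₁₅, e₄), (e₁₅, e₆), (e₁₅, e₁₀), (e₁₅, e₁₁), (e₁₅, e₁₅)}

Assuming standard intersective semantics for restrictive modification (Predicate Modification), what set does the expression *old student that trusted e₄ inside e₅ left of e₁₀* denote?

{e₁, e₇, e₁₀}

⟦that trusted e₄⟧ = {x : ⟨x, e₄⟩ ∈ ⟦trusted⟧} = {e₁, e₂, e₃, e₅, e₇, e₉, e₁₀, e₁₃}
⟦inside e₅⟧ = {x : ⟨x, e₅⟩ ∈ ⟦inside⟧} = {e₀, e₁, e₂, e₄, e₅, e₇, e₁₀, e₁₃, e₁₄, e₁₅}
⟦left of e₁₀⟧ = {x : ⟨x, e₁₀⟩ ∈ ⟦left of⟧} = {e₀, e₁, e₂, e₃, e₄, e₅, e₇, e₈, e₉, e₁₀, e₁₂, e₁₅}
⟦student⟧ = {e₀, e₁, e₃, e₄, e₅, e₆, e₇, e₉, e₁₀, e₁₁, e₁₂, e₁₃, e₁₅}
… ∩ ⟦that trusted e₄⟧ = {e₀, e₁, e₃, e₄, e₅, e₆, e₇, e₉, e₁₀, e₁₁, e₁₂, e₁₃, e₁₅} ∩ {e₁, e₂, e₃, e₅, e₇, e₉, e₁₀, e₁₃} = {e₁, e₃, e₅, e₇, e₉, e₁₀, e₁₃}
… ∩ ⟦inside e₅⟧ = {e₁, e₃, e₅, e₇, e₉, e₁₀, e₁₃} ∩ {e₀, e₁, e₂, e₄, e₅, e₇, e₁₀, e₁₃, e₁₄, e₁₅} = {e₁, e₅, e₇, e₁₀, e₁₃}
… ∩ ⟦left of e₁₀⟧ = {e₁, e₅, e₇, e₁₀, e₁₃} ∩ {e₀, e₁, e₂, e₃, e₄, e₅, e₇, e₈, e₉, e₁₀, e₁₂, e₁₅} = {e₁, e₅, e₇, e₁₀}
… ∩ ⟦old⟧ = {e₁, e₅, e₇, e₁₀} ∩ {e₀, e₁, e₄, e₆, e₇, e₈, e₉, e₁₀, e₁₁, e₁₃, e₁₄} = {e₁, e₇, e₁₀}
So ⟦old student that trusted e₄ inside e₅ left of e₁₀⟧ = {e₁, e₇, e₁₀}.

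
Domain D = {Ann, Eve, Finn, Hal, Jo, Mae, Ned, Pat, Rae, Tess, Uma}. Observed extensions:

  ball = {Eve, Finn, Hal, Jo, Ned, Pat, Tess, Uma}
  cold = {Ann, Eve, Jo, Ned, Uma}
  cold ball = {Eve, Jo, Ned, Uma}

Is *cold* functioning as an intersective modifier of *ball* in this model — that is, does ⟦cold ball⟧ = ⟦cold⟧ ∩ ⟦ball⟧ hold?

⟦cold⟧ ∩ ⟦ball⟧ = {Ann, Eve, Jo, Ned, Uma} ∩ {Eve, Finn, Hal, Jo, Ned, Pat, Tess, Uma} = {Eve, Jo, Ned, Uma}
Observed ⟦cold ball⟧ = {Eve, Jo, Ned, Uma}.
These coincide, so the modifier is intersective here.

yes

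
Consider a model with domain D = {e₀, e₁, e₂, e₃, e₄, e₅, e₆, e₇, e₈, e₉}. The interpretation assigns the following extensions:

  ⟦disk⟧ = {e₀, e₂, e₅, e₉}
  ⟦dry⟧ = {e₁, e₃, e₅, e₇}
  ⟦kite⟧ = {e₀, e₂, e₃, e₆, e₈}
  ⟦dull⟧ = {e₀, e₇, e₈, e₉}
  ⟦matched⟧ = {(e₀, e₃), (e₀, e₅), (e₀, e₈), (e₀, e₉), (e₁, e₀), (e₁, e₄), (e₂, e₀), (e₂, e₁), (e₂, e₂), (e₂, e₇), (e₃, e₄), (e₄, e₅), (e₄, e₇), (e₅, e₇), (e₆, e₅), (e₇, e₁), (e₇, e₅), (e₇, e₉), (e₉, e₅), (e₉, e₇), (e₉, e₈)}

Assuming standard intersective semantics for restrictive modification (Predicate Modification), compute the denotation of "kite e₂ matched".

⟦e₂ matched⟧ = {x : ⟨e₂, x⟩ ∈ ⟦matched⟧} = {e₀, e₁, e₂, e₇}
⟦kite⟧ = {e₀, e₂, e₃, e₆, e₈}
… ∩ ⟦e₂ matched⟧ = {e₀, e₂, e₃, e₆, e₈} ∩ {e₀, e₁, e₂, e₇} = {e₀, e₂}
So ⟦kite e₂ matched⟧ = {e₀, e₂}.

{e₀, e₂}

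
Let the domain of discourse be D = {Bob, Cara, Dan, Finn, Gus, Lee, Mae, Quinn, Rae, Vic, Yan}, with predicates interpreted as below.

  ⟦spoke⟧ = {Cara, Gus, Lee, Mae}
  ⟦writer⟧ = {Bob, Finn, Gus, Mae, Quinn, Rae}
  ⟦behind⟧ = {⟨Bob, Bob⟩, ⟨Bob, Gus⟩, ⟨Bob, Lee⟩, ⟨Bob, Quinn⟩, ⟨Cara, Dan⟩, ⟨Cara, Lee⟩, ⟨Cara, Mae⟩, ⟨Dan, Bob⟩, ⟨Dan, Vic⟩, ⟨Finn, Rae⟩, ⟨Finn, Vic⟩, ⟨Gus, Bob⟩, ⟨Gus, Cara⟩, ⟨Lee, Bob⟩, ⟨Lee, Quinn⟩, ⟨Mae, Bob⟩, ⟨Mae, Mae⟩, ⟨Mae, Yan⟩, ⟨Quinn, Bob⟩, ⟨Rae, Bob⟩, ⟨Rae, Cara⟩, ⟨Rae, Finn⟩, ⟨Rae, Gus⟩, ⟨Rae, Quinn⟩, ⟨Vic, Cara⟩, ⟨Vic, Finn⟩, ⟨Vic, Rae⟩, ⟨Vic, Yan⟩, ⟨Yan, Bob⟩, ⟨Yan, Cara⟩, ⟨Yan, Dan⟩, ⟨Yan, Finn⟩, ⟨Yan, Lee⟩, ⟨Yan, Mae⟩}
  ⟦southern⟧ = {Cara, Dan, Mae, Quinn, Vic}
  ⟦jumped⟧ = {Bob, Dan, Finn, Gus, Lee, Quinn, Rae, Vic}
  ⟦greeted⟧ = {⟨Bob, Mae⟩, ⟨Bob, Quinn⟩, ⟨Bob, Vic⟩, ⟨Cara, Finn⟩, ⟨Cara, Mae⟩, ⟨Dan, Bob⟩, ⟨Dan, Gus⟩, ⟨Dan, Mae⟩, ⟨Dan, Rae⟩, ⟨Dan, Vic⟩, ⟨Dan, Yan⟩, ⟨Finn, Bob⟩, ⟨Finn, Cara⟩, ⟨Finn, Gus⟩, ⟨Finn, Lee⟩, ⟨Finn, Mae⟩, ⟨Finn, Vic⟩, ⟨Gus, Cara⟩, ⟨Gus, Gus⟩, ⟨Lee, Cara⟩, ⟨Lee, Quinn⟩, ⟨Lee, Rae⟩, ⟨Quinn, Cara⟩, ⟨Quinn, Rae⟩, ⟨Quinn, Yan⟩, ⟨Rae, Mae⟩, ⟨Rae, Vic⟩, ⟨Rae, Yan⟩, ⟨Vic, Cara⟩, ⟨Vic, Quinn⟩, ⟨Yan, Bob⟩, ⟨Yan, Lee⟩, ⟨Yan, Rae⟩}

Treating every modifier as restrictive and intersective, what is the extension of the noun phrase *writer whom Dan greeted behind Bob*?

{Bob, Gus, Mae, Rae}

⟦whom Dan greeted⟧ = {x : ⟨Dan, x⟩ ∈ ⟦greeted⟧} = {Bob, Gus, Mae, Rae, Vic, Yan}
⟦behind Bob⟧ = {x : ⟨x, Bob⟩ ∈ ⟦behind⟧} = {Bob, Dan, Gus, Lee, Mae, Quinn, Rae, Yan}
⟦writer⟧ = {Bob, Finn, Gus, Mae, Quinn, Rae}
… ∩ ⟦whom Dan greeted⟧ = {Bob, Finn, Gus, Mae, Quinn, Rae} ∩ {Bob, Gus, Mae, Rae, Vic, Yan} = {Bob, Gus, Mae, Rae}
… ∩ ⟦behind Bob⟧ = {Bob, Gus, Mae, Rae} ∩ {Bob, Dan, Gus, Lee, Mae, Quinn, Rae, Yan} = {Bob, Gus, Mae, Rae}
So ⟦writer whom Dan greeted behind Bob⟧ = {Bob, Gus, Mae, Rae}.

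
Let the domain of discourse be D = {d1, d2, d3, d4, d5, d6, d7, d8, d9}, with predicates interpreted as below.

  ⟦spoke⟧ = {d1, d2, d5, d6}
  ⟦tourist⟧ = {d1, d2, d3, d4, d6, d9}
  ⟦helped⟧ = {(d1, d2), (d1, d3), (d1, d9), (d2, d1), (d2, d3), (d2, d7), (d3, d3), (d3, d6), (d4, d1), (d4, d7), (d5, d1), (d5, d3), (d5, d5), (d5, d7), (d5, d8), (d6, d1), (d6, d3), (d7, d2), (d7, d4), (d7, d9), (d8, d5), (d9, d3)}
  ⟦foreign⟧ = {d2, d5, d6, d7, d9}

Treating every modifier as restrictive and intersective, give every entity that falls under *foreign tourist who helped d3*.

{d2, d6, d9}

⟦who helped d3⟧ = {x : ⟨x, d3⟩ ∈ ⟦helped⟧} = {d1, d2, d3, d5, d6, d9}
⟦tourist⟧ = {d1, d2, d3, d4, d6, d9}
… ∩ ⟦who helped d3⟧ = {d1, d2, d3, d4, d6, d9} ∩ {d1, d2, d3, d5, d6, d9} = {d1, d2, d3, d6, d9}
… ∩ ⟦foreign⟧ = {d1, d2, d3, d6, d9} ∩ {d2, d5, d6, d7, d9} = {d2, d6, d9}
So ⟦foreign tourist who helped d3⟧ = {d2, d6, d9}.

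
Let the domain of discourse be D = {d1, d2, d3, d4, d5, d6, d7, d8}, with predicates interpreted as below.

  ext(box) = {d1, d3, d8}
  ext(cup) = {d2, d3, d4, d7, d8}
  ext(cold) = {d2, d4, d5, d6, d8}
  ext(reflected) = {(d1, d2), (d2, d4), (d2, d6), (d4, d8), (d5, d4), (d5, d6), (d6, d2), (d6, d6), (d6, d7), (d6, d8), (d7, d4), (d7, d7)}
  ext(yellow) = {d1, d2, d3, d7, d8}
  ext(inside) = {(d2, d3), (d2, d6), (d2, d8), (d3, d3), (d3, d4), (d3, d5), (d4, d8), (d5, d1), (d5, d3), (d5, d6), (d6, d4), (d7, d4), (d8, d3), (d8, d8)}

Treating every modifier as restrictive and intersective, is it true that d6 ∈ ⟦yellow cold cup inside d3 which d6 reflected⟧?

⟦inside d3⟧ = {x : ⟨x, d3⟩ ∈ ⟦inside⟧} = {d2, d3, d5, d8}
⟦which d6 reflected⟧ = {x : ⟨d6, x⟩ ∈ ⟦reflected⟧} = {d2, d6, d7, d8}
⟦cup⟧ = {d2, d3, d4, d7, d8}
… ∩ ⟦inside d3⟧ = {d2, d3, d4, d7, d8} ∩ {d2, d3, d5, d8} = {d2, d3, d8}
… ∩ ⟦which d6 reflected⟧ = {d2, d3, d8} ∩ {d2, d6, d7, d8} = {d2, d8}
… ∩ ⟦yellow⟧ = {d2, d8} ∩ {d1, d2, d3, d7, d8} = {d2, d8}
… ∩ ⟦cold⟧ = {d2, d8} ∩ {d2, d4, d5, d6, d8} = {d2, d8}
⟦yellow cold cup inside d3 which d6 reflected⟧ = {d2, d8}; d6 ∉ this set.

no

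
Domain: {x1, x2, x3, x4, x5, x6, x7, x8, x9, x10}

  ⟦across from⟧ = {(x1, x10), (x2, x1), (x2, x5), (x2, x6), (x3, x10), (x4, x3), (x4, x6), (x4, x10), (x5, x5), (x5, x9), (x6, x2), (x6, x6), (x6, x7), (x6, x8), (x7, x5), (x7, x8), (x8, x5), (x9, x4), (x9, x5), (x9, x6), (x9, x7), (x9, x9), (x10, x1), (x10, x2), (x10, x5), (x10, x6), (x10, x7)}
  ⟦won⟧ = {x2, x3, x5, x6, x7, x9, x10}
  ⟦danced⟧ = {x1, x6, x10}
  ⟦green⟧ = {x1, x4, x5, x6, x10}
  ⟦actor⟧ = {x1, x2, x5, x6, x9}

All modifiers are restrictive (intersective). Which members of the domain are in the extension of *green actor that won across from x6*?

{x6}

⟦that won⟧ = ⟦won⟧ = {x2, x3, x5, x6, x7, x9, x10}
⟦across from x6⟧ = {x : ⟨x, x6⟩ ∈ ⟦across from⟧} = {x2, x4, x6, x9, x10}
⟦actor⟧ = {x1, x2, x5, x6, x9}
… ∩ ⟦that won⟧ = {x1, x2, x5, x6, x9} ∩ {x2, x3, x5, x6, x7, x9, x10} = {x2, x5, x6, x9}
… ∩ ⟦across from x6⟧ = {x2, x5, x6, x9} ∩ {x2, x4, x6, x9, x10} = {x2, x6, x9}
… ∩ ⟦green⟧ = {x2, x6, x9} ∩ {x1, x4, x5, x6, x10} = {x6}
So ⟦green actor that won across from x6⟧ = {x6}.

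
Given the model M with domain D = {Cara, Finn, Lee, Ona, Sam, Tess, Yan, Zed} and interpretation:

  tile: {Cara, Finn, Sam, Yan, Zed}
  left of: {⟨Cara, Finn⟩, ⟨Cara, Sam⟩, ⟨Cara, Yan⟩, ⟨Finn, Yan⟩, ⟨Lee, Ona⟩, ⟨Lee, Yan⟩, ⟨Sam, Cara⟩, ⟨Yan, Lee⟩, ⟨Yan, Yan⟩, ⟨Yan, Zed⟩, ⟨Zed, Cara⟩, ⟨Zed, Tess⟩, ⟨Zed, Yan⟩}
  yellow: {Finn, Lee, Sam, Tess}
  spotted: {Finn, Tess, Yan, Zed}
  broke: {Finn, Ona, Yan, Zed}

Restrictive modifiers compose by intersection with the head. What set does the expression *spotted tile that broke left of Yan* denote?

{Finn, Yan, Zed}

⟦that broke⟧ = ⟦broke⟧ = {Finn, Ona, Yan, Zed}
⟦left of Yan⟧ = {x : ⟨x, Yan⟩ ∈ ⟦left of⟧} = {Cara, Finn, Lee, Yan, Zed}
⟦tile⟧ = {Cara, Finn, Sam, Yan, Zed}
… ∩ ⟦that broke⟧ = {Cara, Finn, Sam, Yan, Zed} ∩ {Finn, Ona, Yan, Zed} = {Finn, Yan, Zed}
… ∩ ⟦left of Yan⟧ = {Finn, Yan, Zed} ∩ {Cara, Finn, Lee, Yan, Zed} = {Finn, Yan, Zed}
… ∩ ⟦spotted⟧ = {Finn, Yan, Zed} ∩ {Finn, Tess, Yan, Zed} = {Finn, Yan, Zed}
So ⟦spotted tile that broke left of Yan⟧ = {Finn, Yan, Zed}.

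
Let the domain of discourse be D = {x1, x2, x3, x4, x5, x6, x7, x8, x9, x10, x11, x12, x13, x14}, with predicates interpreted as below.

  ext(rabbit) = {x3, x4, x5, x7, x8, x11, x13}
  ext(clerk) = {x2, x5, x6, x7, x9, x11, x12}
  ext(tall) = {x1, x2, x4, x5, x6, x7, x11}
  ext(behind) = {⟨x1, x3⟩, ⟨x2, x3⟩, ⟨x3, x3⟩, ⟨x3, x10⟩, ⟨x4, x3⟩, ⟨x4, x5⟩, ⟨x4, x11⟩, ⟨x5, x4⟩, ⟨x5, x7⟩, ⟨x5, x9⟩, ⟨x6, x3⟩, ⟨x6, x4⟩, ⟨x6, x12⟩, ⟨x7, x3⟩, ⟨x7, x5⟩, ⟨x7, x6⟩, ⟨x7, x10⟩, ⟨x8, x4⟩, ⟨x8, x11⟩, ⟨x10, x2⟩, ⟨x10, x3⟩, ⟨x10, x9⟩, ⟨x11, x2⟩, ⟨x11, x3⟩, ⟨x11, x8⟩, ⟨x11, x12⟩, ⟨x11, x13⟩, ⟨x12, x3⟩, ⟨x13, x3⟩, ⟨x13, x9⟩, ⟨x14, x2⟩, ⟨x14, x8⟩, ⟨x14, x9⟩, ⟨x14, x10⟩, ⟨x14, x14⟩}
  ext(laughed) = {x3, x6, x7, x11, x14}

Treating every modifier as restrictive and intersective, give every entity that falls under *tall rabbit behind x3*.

{x4, x7, x11}

⟦behind x3⟧ = {x : ⟨x, x3⟩ ∈ ⟦behind⟧} = {x1, x2, x3, x4, x6, x7, x10, x11, x12, x13}
⟦rabbit⟧ = {x3, x4, x5, x7, x8, x11, x13}
… ∩ ⟦behind x3⟧ = {x3, x4, x5, x7, x8, x11, x13} ∩ {x1, x2, x3, x4, x6, x7, x10, x11, x12, x13} = {x3, x4, x7, x11, x13}
… ∩ ⟦tall⟧ = {x3, x4, x7, x11, x13} ∩ {x1, x2, x4, x5, x6, x7, x11} = {x4, x7, x11}
So ⟦tall rabbit behind x3⟧ = {x4, x7, x11}.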